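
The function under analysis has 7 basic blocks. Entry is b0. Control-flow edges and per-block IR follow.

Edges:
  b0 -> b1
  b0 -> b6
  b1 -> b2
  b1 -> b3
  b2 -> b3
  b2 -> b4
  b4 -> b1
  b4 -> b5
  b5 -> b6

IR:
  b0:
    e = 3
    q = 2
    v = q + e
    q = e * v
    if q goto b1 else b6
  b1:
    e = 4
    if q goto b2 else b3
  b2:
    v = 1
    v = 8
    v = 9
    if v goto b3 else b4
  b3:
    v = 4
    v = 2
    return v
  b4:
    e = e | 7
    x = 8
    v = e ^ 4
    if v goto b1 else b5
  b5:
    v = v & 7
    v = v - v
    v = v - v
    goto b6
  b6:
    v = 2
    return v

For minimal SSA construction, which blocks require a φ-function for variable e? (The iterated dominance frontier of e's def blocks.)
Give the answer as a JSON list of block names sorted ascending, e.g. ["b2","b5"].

Answer: ["b1", "b6"]

Working:
idom tree: b1←b0 b2←b1 b3←b1 b4←b2 b5←b4 b6←b0
Dom∩ at merges:
  b1: preds {b0,b4}: {b0} ∩ {b0,b1,b2,b4} = {b0}; idom=b0
  b3: preds {b1,b2}: {b0,b1} ∩ {b0,b1,b2} = {b0,b1}; idom=b1
  b6: preds {b0,b5}: {b0} ∩ {b0,b1,b2,b4,b5} = {b0}; idom=b0

DF derivation:
  b1←b0: walk · to b0
  b1←b4: walk b4→b2→b1 to b0
  b3←b1: walk · to b1
  b3←b2: walk b2 to b1
  b6←b0: walk · to b0
  b6←b5: walk b5→b4→b2→b1 to b0
  b0: DF=∅
  b1: DF={b1,b6}
  b2: DF={b1,b3,b6}
  b3: DF=∅
  b4: DF={b1,b6}
  b5: DF={b6}
  b6: DF=∅

φ for e: defs {b0,b1,b4}
  DF⁺ = {b1,b6}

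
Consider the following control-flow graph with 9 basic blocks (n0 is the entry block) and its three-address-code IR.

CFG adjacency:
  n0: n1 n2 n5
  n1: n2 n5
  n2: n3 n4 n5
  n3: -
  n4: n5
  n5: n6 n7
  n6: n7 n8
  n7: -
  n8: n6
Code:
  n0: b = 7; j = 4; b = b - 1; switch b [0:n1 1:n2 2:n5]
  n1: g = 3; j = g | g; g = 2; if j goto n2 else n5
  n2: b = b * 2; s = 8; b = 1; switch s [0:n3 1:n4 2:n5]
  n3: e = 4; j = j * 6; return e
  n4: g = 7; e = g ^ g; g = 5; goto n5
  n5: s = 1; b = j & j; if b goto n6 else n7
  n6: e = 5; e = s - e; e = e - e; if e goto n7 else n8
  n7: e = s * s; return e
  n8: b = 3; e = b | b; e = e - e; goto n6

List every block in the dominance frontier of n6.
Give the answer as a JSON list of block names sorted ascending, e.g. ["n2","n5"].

idom tree: n1←n0 n2←n0 n3←n2 n4←n2 n5←n0 n6←n5 n7←n5 n8←n6
Join-block Dom:
  n2: preds {n0,n1}: {n0} ∩ {n0,n1} = {n0}; idom=n0
  n5: preds {n0,n1,n2,n4}: {n0} ∩ {n0,n1} ∩ {n0,n2} ∩ {n0,n2,n4} = {n0}; idom=n0
  n6: preds {n5,n8}: {n0,n5} ∩ {n0,n5,n6,n8} = {n0,n5}; idom=n5
  n7: preds {n5,n6}: {n0,n5} ∩ {n0,n5,n6} = {n0,n5}; idom=n5

DF walk-up:
  n2←n0: walk · to n0
  n2←n1: walk n1 to n0
  n5←n0: walk · to n0
  n5←n1: walk n1 to n0
  n5←n2: walk n2 to n0
  n5←n4: walk n4→n2 to n0
  n6←n5: walk · to n5
  n6←n8: walk n8→n6 to n5
  n7←n5: walk · to n5
  n7←n6: walk n6 to n5
  n0: DF=∅
  n1: DF={n2,n5}
  n2: DF={n5}
  n3: DF=∅
  n4: DF={n5}
  n5: DF=∅
  n6: DF={n6,n7}
  n7: DF=∅
  n8: DF={n6}

DF(n6) = ["n6", "n7"]

Answer: ["n6", "n7"]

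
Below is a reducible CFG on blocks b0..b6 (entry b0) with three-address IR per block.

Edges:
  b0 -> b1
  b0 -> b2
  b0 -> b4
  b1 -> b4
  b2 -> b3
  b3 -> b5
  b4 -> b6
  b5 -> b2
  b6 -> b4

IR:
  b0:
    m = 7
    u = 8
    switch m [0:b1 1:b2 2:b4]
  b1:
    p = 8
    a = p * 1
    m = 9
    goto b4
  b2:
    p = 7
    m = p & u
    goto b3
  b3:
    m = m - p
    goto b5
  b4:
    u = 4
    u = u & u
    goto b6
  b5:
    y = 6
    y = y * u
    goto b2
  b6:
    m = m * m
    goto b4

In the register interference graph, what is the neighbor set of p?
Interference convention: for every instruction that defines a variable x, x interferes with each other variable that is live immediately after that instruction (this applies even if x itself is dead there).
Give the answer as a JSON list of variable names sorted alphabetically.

Block summaries:
  b0 def {m,u} use ∅
  b1 def {a,m,p} use ∅
  b2 def {m,p} use {u}
  b3 def {m} use {m,p}
  b4 def {u} use ∅
  b5 def {y} use {u}
  b6 def {m} use {m}

Backward fixpoint:
  live b0: ∅→{m,u}
  live b1: ∅→{m}
  live b2: {u}→{m,p,u}
  live b3: {m,p,u}→{u}
  live b4: {m}→{m}
  live b5: {u}→{u}
  live b6: {m}→{m}

Conflict graph:
  a: ∅
  m: {p,u}
  p: {m,u}
  u: {m,p,y}
  y: {u}

N(p) = ["m", "u"]

Answer: ["m", "u"]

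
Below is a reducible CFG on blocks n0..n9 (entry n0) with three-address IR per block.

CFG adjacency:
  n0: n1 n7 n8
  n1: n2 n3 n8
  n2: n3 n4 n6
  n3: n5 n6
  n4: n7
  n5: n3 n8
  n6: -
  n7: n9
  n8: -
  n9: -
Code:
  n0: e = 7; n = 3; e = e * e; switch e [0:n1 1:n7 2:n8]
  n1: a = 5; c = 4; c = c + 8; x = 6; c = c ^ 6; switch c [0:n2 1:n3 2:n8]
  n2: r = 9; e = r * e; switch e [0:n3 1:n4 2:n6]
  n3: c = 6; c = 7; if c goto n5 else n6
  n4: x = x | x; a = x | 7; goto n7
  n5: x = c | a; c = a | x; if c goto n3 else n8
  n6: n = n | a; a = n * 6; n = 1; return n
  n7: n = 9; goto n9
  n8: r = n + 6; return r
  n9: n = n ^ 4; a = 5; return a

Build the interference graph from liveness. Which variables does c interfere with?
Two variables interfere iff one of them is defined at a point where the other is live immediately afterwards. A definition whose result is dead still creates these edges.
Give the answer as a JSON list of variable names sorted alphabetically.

Answer: ["a", "e", "n", "x"]

Analysis:
Per-block:
  n0: {e,n} / ∅
  n1: {a,c,x} / ∅
  n2: {e,r} / {e}
  n3: {c} / ∅
  n4: {a,x} / {x}
  n5: {c,x} / {a,c}
  n6: {a,n} / {a,n}
  n7: {n} / ∅
  n8: {r} / {n}
  n9: {a,n} / {n}

Liveness:
  n0: in=∅ out={e,n}
  n1: in={e,n} out={a,e,n,x}
  n2: in={a,e,n,x} out={a,n,x}
  n3: in={a,n} out={a,c,n}
  n4: in={x} out=∅
  n5: in={a,c,n} out={a,n}
  n6: in={a,n} out=∅
  n7: in=∅ out={n}
  n8: in={n} out=∅
  n9: in={n} out=∅

Conflict graph:
  a: {c,e,n,r,x}
  c: {a,e,n,x}
  e: {a,c,n,r,x}
  n: {a,c,e,r,x}
  r: {a,e,n,x}
  x: {a,c,e,n,r}

N(c) = ["a", "e", "n", "x"]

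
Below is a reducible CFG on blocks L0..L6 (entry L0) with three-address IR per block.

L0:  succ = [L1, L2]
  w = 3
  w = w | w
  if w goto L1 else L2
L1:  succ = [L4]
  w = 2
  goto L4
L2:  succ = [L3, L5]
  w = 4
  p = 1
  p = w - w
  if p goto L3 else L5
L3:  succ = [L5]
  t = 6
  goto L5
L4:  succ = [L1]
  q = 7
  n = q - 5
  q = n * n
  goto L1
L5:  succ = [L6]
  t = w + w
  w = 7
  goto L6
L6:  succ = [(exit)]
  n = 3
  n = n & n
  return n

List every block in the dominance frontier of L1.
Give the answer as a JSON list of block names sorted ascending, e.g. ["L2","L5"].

idom tree: L1←L0 L2←L0 L3←L2 L4←L1 L5←L2 L6←L5
Dom∩ at merges:
  L1: preds {L0,L4}: {L0} ∩ {L0,L1,L4} = {L0}; idom=L0
  L5: preds {L2,L3}: {L0,L2} ∩ {L0,L2,L3} = {L0,L2}; idom=L2

Frontier:
  L1←L0: walk · to L0
  L1←L4: walk L4→L1 to L0
  L5←L2: walk · to L2
  L5←L3: walk L3 to L2
  L0 → ∅
  L1 → {L1}
  L2 → ∅
  L3 → {L5}
  L4 → {L1}
  L5 → ∅
  L6 → ∅

DF(L1) = ["L1"]

Answer: ["L1"]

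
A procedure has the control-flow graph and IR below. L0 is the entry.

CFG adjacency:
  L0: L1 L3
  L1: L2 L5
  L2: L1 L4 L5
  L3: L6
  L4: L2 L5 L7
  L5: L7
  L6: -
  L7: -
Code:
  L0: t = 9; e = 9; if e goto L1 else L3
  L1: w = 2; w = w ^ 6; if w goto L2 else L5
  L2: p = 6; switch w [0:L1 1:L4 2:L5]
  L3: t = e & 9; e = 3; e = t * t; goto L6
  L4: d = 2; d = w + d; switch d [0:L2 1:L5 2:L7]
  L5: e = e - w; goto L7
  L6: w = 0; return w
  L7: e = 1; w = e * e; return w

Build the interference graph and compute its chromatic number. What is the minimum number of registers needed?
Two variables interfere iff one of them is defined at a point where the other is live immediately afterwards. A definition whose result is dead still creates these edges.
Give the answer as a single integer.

Answer: 3

Derivation:
Per-block:
  L0: {e,t} / ∅
  L1: {w} / ∅
  L2: {p} / {w}
  L3: {e,t} / {e}
  L4: {d} / {w}
  L5: {e} / {e,w}
  L6: {w} / ∅
  L7: {e,w} / ∅

Backward fixpoint:
  L0: in=∅ out={e}
  L1: in={e} out={e,w}
  L2: in={e,w} out={e,w}
  L3: in={e} out=∅
  L4: in={e,w} out={e,w}
  L5: in={e,w} out=∅
  L6: in=∅ out=∅
  L7: in=∅ out=∅

Interfere edges:
  d↔{e,w}
  e↔{d,p,t,w}
  p↔{e,w}
  t↔{e}
  w↔{d,e,p}

Chromatic number:
  lower bound: {d,e,w} mutually conflict ⇒ χ ≥ 3
  assign d→c2 e→c0 p→c2 t→c1 w→c1 — no edge inside a register ⇒ χ ≤ 3
  χ = 3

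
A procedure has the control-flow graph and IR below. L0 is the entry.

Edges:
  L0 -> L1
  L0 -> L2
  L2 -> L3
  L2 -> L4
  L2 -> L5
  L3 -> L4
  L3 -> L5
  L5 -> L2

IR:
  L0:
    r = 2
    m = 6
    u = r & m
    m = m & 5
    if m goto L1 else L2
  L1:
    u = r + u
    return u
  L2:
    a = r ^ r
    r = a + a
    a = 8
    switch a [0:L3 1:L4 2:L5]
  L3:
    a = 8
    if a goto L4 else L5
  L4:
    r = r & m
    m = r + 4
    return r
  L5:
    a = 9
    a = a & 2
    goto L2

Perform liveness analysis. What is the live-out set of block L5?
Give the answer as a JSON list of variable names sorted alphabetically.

Answer: ["m", "r"]

Analysis:
Per-block:
  L0: {m,r,u} / ∅
  L1: {u} / {r,u}
  L2: {a,r} / {r}
  L3: {a} / ∅
  L4: {m,r} / {m,r}
  L5: {a} / ∅

Live sets:
  L0: in=∅ out={m,r,u}
  L1: in={r,u} out=∅
  L2: in={m,r} out={m,r}
  L3: in={m,r} out={m,r}
  L4: in={m,r} out=∅
  L5: in={m,r} out={m,r}

live-out(L5) = ["m", "r"]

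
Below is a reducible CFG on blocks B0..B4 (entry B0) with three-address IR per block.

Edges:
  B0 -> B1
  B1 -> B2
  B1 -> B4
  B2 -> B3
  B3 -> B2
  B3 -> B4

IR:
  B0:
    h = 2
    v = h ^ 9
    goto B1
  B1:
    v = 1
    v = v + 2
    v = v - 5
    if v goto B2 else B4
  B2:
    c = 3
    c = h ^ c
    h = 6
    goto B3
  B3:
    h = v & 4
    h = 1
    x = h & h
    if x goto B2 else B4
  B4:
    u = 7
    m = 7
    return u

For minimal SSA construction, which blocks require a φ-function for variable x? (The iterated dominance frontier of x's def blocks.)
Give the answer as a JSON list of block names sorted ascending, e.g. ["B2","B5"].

idom tree: B1←B0 B2←B1 B3←B2 B4←B1
Join-block Dom:
  B2: preds {B1,B3}: {B0,B1} ∩ {B0,B1,B2,B3} = {B0,B1}; idom=B1
  B4: preds {B1,B3}: {B0,B1} ∩ {B0,B1,B2,B3} = {B0,B1}; idom=B1

DF derivation:
  B2←B1: walk · to B1
  B2←B3: walk B3→B2 to B1
  B4←B1: walk · to B1
  B4←B3: walk B3→B2 to B1
  B0 → ∅
  B1 → ∅
  B2 → {B2,B4}
  B3 → {B2,B4}
  B4 → ∅

φ for x: defs {B3}
  DF⁺ = {B2,B4}

Answer: ["B2", "B4"]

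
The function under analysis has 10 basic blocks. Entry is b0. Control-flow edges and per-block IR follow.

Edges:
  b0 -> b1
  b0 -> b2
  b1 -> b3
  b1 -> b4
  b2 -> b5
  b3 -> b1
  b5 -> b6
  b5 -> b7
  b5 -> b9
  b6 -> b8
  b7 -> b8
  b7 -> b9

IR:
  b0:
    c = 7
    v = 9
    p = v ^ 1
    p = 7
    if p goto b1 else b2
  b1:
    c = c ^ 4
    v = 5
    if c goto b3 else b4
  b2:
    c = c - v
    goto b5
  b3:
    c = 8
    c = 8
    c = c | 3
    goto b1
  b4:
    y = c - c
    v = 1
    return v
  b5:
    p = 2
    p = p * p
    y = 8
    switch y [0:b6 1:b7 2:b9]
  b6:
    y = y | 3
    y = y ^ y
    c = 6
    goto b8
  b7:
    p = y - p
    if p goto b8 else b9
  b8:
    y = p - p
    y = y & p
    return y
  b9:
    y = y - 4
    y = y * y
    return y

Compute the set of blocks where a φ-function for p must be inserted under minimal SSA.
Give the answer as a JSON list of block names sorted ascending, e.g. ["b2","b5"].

Answer: ["b8", "b9"]

Working:
idom tree: b1←b0 b2←b0 b3←b1 b4←b1 b5←b2 b6←b5 b7←b5 b8←b5 b9←b5
Dom∩ at merges:
  b1: preds {b0,b3}: {b0} ∩ {b0,b1,b3} = {b0}; idom=b0
  b8: preds {b6,b7}: {b0,b2,b5,b6} ∩ {b0,b2,b5,b7} = {b0,b2,b5}; idom=b5
  b9: preds {b5,b7}: {b0,b2,b5} ∩ {b0,b2,b5,b7} = {b0,b2,b5}; idom=b5

DF walk-up:
  b1←b0: walk · to b0
  b1←b3: walk b3→b1 to b0
  b8←b6: walk b6 to b5
  b8←b7: walk b7 to b5
  b9←b5: walk · to b5
  b9←b7: walk b7 to b5
  DF(b0)=∅
  DF(b1)={b1}
  DF(b2)=∅
  DF(b3)={b1}
  DF(b4)=∅
  DF(b5)=∅
  DF(b6)={b8}
  DF(b7)={b8,b9}
  DF(b8)=∅
  DF(b9)=∅

φ for p: defs {b0,b5,b7}
  DF⁺ = {b8,b9}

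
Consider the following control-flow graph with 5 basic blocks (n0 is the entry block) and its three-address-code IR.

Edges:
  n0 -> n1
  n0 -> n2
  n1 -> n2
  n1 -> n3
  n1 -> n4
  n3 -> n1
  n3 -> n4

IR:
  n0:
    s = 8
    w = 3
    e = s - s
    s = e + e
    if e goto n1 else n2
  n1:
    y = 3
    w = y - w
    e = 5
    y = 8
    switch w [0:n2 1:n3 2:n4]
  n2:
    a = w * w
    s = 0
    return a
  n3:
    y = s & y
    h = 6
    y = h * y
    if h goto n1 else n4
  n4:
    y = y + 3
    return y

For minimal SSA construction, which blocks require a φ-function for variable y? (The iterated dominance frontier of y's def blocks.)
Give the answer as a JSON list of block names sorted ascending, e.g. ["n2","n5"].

idom tree: n1←n0 n2←n0 n3←n1 n4←n1
Dom∩ at merges:
  n1: preds {n0,n3}: {n0} ∩ {n0,n1,n3} = {n0}; idom=n0
  n2: preds {n0,n1}: {n0} ∩ {n0,n1} = {n0}; idom=n0
  n4: preds {n1,n3}: {n0,n1} ∩ {n0,n1,n3} = {n0,n1}; idom=n1

Frontier:
  join n1 pred n0: · stop@n0
  join n1 pred n3: n3→n1 stop@n0
  join n2 pred n0: · stop@n0
  join n2 pred n1: n1 stop@n0
  join n4 pred n1: · stop@n1
  join n4 pred n3: n3 stop@n1
  n0 → ∅
  n1 → {n1,n2}
  n2 → ∅
  n3 → {n1,n4}
  n4 → ∅

φ for y: defs {n1,n3,n4}
  DF⁺ = {n1,n2,n4}

Answer: ["n1", "n2", "n4"]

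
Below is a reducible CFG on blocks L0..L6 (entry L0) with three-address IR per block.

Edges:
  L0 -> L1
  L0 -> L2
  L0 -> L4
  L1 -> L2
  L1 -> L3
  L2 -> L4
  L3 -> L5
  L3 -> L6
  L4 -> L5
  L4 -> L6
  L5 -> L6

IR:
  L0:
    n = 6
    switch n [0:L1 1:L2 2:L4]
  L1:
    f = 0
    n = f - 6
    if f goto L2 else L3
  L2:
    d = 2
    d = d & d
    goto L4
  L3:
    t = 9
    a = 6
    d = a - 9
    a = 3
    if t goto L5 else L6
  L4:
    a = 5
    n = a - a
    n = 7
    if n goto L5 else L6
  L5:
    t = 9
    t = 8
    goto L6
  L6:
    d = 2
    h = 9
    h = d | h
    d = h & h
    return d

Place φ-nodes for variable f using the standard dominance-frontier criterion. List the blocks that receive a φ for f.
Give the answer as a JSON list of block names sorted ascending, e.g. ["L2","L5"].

idom tree: L1←L0 L2←L0 L3←L1 L4←L0 L5←L0 L6←L0
Dom at joins:
  L2: preds {L0,L1}: {L0} ∩ {L0,L1} = {L0}; idom=L0
  L4: preds {L0,L2}: {L0} ∩ {L0,L2} = {L0}; idom=L0
  L5: preds {L3,L4}: {L0,L1,L3} ∩ {L0,L4} = {L0}; idom=L0
  L6: preds {L3,L4,L5}: {L0,L1,L3} ∩ {L0,L4} ∩ {L0,L5} = {L0}; idom=L0

DF walk-up:
  L2←L0: walk · to L0
  L2←L1: walk L1 to L0
  L4←L0: walk · to L0
  L4←L2: walk L2 to L0
  L5←L3: walk L3→L1 to L0
  L5←L4: walk L4 to L0
  L6←L3: walk L3→L1 to L0
  L6←L4: walk L4 to L0
  L6←L5: walk L5 to L0
  L0 → ∅
  L1 → {L2,L5,L6}
  L2 → {L4}
  L3 → {L5,L6}
  L4 → {L5,L6}
  L5 → {L6}
  L6 → ∅

φ for f: defs {L1}
  DF⁺ = {L2,L4,L5,L6}

Answer: ["L2", "L4", "L5", "L6"]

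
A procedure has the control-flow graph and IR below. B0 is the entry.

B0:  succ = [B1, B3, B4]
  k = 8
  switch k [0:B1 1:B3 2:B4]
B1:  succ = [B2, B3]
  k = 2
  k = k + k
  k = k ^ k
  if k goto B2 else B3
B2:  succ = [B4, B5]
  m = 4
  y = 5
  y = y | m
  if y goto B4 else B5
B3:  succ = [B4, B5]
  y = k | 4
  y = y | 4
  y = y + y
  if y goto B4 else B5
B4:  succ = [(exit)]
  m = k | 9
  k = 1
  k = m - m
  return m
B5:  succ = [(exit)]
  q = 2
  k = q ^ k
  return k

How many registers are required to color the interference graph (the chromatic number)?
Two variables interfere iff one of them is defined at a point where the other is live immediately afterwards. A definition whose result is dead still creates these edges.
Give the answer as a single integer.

Block summaries:
  B0: {k} / ∅
  B1: {k} / ∅
  B2: {m,y} / ∅
  B3: {y} / {k}
  B4: {k,m} / {k}
  B5: {k,q} / {k}

Live sets:
  B0: in=∅ out={k}
  B1: in=∅ out={k}
  B2: in={k} out={k}
  B3: in={k} out={k}
  B4: in={k} out=∅
  B5: in={k} out=∅

Conflict graph:
  k↔{m,q,y}
  m↔{k,y}
  q↔{k}
  y↔{k,m}

Chromatic number:
  clique {k,m,y} ⇒ need ≥ 3
  3-colouring: r0={k}  r1={m,q}  r2={y}
  χ = 3

Answer: 3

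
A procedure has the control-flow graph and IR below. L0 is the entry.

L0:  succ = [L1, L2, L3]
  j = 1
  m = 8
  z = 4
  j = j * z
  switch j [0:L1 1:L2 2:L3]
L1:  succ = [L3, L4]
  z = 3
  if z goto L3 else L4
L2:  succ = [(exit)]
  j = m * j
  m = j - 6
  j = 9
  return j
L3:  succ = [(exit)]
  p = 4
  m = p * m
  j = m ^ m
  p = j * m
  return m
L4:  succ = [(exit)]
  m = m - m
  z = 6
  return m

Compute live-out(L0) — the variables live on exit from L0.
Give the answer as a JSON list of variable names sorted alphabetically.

Answer: ["j", "m"]

Working:
Per-block:
  L0: {j,m,z} / ∅
  L1: {z} / ∅
  L2: {j,m} / {j,m}
  L3: {j,m,p} / {m}
  L4: {m,z} / {m}

Live sets:
  live L0: ∅→{j,m}
  live L1: {m}→{m}
  live L2: {j,m}→∅
  live L3: {m}→∅
  live L4: {m}→∅

live-out(L0) = ["j", "m"]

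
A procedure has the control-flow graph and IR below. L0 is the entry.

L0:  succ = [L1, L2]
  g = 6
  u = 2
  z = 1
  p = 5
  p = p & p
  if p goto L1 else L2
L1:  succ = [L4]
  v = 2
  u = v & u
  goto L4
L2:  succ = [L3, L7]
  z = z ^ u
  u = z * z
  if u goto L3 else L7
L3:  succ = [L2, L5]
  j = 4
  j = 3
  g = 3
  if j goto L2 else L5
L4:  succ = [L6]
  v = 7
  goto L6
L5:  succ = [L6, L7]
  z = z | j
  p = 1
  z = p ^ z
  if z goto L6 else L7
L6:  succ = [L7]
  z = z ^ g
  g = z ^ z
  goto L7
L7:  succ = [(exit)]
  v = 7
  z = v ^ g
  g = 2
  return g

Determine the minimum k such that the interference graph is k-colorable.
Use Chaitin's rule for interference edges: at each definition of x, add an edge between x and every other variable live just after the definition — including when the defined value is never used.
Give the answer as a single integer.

def/use:
  L0 def {g,p,u,z} use ∅
  L1 def {u,v} use {u}
  L2 def {u,z} use {u,z}
  L3 def {g,j} use ∅
  L4 def {v} use ∅
  L5 def {p,z} use {j,z}
  L6 def {g,z} use {g,z}
  L7 def {g,v,z} use {g}

Backward fixpoint:
  live L0: ∅→{g,u,z}
  live L1: {g,u,z}→{g,z}
  live L2: {g,u,z}→{g,u,z}
  live L3: {u,z}→{g,j,u,z}
  live L4: {g,z}→{g,z}
  live L5: {g,j,z}→{g,z}
  live L6: {g,z}→{g}
  live L7: {g}→∅

Interference:
  g↔{j,p,u,v,z}
  j↔{g,u,z}
  p↔{g,u,z}
  u↔{g,j,p,v,z}
  v↔{g,u,z}
  z↔{g,j,p,u,v}

Registers:
  {g,j,u,z} pairwise interfere (4-clique) ⇒ χ ≥ 4
  4-colouring: R0={g}  R1={u}  R2={z}  R3={j,p,v}
  χ = 4

Answer: 4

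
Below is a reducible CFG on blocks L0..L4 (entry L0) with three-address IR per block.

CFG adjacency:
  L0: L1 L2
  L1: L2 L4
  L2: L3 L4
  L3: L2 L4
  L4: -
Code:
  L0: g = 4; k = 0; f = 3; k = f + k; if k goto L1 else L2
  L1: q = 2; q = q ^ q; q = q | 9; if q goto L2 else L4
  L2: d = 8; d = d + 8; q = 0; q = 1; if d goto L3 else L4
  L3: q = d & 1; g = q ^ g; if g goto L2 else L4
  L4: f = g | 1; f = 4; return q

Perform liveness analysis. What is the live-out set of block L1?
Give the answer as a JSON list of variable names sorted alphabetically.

Per-block:
  L0: {f,g,k} / ∅
  L1: {q} / ∅
  L2: {d,q} / ∅
  L3: {g,q} / {d,g}
  L4: {f} / {g,q}

Live sets:
  L0 li=∅ lo={g}
  L1 li={g} lo={g,q}
  L2 li={g} lo={d,g,q}
  L3 li={d,g} lo={g,q}
  L4 li={g,q} lo=∅

live-out(L1) = ["g", "q"]

Answer: ["g", "q"]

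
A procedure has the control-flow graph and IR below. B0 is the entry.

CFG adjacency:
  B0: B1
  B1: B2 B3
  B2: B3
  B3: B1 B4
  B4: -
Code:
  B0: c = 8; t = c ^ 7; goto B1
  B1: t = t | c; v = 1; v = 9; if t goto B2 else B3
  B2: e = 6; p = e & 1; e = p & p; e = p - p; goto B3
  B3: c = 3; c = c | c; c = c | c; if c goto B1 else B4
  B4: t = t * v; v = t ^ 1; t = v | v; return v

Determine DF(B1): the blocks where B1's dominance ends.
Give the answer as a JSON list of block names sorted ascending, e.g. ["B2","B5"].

Answer: ["B1"]

Working:
idom tree: B1←B0 B2←B1 B3←B1 B4←B3
Dom at joins:
  B1: preds {B0,B3}: {B0} ∩ {B0,B1,B3} = {B0}; idom=B0
  B3: preds {B1,B2}: {B0,B1} ∩ {B0,B1,B2} = {B0,B1}; idom=B1

DF walk-up:
  join B1 pred B0: · stop@B0
  join B1 pred B3: B3→B1 stop@B0
  join B3 pred B1: · stop@B1
  join B3 pred B2: B2 stop@B1
  B0 → ∅
  B1 → {B1}
  B2 → {B3}
  B3 → {B1}
  B4 → ∅

DF(B1) = ["B1"]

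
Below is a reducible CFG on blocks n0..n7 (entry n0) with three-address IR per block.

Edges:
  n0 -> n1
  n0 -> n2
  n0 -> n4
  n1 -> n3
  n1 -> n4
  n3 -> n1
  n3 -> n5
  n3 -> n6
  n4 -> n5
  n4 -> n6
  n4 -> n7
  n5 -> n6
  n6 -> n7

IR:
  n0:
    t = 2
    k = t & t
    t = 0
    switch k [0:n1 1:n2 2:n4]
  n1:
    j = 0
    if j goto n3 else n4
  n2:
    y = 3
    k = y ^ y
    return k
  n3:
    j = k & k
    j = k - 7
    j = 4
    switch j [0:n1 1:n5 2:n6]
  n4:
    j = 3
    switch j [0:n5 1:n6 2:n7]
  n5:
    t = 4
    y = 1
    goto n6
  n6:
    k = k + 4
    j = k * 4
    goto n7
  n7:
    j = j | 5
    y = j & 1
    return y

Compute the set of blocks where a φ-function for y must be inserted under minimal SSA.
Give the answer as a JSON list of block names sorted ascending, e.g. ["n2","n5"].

Answer: ["n6", "n7"]

Derivation:
idom tree: n1←n0 n2←n0 n3←n1 n4←n0 n5←n0 n6←n0 n7←n0
Dom∩ at merges:
  n1: preds {n0,n3}: {n0} ∩ {n0,n1,n3} = {n0}; idom=n0
  n4: preds {n0,n1}: {n0} ∩ {n0,n1} = {n0}; idom=n0
  n5: preds {n3,n4}: {n0,n1,n3} ∩ {n0,n4} = {n0}; idom=n0
  n6: preds {n3,n4,n5}: {n0,n1,n3} ∩ {n0,n4} ∩ {n0,n5} = {n0}; idom=n0
  n7: preds {n4,n6}: {n0,n4} ∩ {n0,n6} = {n0}; idom=n0

Frontier:
  n1←n0: walk · to n0
  n1←n3: walk n3→n1 to n0
  n4←n0: walk · to n0
  n4←n1: walk n1 to n0
  n5←n3: walk n3→n1 to n0
  n5←n4: walk n4 to n0
  n6←n3: walk n3→n1 to n0
  n6←n4: walk n4 to n0
  n6←n5: walk n5 to n0
  n7←n4: walk n4 to n0
  n7←n6: walk n6 to n0
  DF(n0)=∅
  DF(n1)={n1,n4,n5,n6}
  DF(n2)=∅
  DF(n3)={n1,n5,n6}
  DF(n4)={n5,n6,n7}
  DF(n5)={n6}
  DF(n6)={n7}
  DF(n7)=∅

φ for y: defs {n2,n5,n7}
  DF⁺ = {n6,n7}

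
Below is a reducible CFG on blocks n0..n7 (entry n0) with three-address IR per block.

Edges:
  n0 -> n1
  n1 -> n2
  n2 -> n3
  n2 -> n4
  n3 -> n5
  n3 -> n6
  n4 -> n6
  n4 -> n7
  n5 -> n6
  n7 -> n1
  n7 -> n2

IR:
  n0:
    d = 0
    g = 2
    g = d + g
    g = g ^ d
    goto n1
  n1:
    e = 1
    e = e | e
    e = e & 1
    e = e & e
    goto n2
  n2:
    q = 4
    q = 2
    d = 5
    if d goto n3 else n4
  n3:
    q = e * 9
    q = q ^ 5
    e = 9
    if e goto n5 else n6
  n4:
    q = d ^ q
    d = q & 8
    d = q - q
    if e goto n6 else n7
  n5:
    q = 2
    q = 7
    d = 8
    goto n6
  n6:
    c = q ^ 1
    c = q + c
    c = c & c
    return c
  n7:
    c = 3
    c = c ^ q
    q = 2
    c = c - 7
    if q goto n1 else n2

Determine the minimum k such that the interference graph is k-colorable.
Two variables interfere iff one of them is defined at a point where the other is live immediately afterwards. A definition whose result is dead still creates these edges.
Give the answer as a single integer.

Answer: 3

Derivation:
Block summaries:
  n0: def={d,g} ue=∅
  n1: def={e} ue=∅
  n2: def={d,q} ue=∅
  n3: def={e,q} ue={e}
  n4: def={d,q} ue={d,e,q}
  n5: def={d,q} ue=∅
  n6: def={c} ue={q}
  n7: def={c,q} ue={q}

Liveness:
  live n0: ∅→∅
  live n1: ∅→{e}
  live n2: {e}→{d,e,q}
  live n3: {e}→{q}
  live n4: {d,e,q}→{e,q}
  live n5: ∅→{q}
  live n6: {q}→∅
  live n7: {e,q}→{e}

Interfere edges:
  c — {e,q}
  d — {e,g,q}
  e — {c,d,q}
  g — {d}
  q — {c,d,e}

Chromatic number:
  clique {c,e,q} ⇒ need ≥ 3
  3-colouring: R0={c,d}  R1={e,g}  R2={q}
  χ = 3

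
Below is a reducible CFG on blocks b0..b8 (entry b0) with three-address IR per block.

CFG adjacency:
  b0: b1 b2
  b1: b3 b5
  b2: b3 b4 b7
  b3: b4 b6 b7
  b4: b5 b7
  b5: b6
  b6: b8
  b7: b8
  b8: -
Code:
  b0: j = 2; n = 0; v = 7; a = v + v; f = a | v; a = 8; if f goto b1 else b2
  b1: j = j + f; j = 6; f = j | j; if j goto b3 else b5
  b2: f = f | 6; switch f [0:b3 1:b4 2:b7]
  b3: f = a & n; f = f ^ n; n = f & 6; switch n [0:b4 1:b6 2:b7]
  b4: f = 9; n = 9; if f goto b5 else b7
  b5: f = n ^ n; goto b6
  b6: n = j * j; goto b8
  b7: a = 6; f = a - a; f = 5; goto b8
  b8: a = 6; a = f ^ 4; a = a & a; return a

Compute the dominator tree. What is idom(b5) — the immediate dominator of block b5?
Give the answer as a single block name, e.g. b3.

idom tree: b1←b0 b2←b0 b3←b0 b4←b0 b5←b0 b6←b0 b7←b0 b8←b0
Dom∩ at merges:
  b3: preds {b1,b2}: {b0,b1} ∩ {b0,b2} = {b0}; idom=b0
  b4: preds {b2,b3}: {b0,b2} ∩ {b0,b3} = {b0}; idom=b0
  b5: preds {b1,b4}: {b0,b1} ∩ {b0,b4} = {b0}; idom=b0
  b6: preds {b3,b5}: {b0,b3} ∩ {b0,b5} = {b0}; idom=b0
  b7: preds {b2,b3,b4}: {b0,b2} ∩ {b0,b3} ∩ {b0,b4} = {b0}; idom=b0
  b8: preds {b6,b7}: {b0,b6} ∩ {b0,b7} = {b0}; idom=b0

idom(b5) = b0

Answer: b0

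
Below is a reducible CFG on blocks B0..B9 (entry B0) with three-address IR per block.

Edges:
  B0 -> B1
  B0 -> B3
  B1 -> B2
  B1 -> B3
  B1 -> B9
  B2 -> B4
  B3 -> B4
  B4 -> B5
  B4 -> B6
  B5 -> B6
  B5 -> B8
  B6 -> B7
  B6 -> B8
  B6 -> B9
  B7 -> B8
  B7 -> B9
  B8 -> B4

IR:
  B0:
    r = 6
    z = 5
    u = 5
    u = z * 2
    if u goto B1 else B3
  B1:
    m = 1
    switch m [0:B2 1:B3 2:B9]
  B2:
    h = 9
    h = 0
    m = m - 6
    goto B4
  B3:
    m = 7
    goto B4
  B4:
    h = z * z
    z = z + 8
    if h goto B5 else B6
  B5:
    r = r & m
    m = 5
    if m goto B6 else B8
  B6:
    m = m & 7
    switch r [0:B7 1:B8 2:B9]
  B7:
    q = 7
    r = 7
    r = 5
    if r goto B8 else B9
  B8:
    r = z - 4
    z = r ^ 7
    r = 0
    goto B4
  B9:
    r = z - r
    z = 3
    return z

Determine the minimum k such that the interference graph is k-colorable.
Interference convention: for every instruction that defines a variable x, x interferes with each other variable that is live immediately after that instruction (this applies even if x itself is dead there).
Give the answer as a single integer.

Answer: 4

Working:
Per-block:
  B0: def={r,u,z} ue=∅
  B1: def={m} ue=∅
  B2: def={h,m} ue={m}
  B3: def={m} ue=∅
  B4: def={h,z} ue={z}
  B5: def={m,r} ue={m,r}
  B6: def={m} ue={m,r}
  B7: def={q,r} ue=∅
  B8: def={r,z} ue={z}
  B9: def={r,z} ue={r,z}

Live sets:
  B0: in=∅ out={r,z}
  B1: in={r,z} out={m,r,z}
  B2: in={m,r,z} out={m,r,z}
  B3: in={r,z} out={m,r,z}
  B4: in={m,r,z} out={m,r,z}
  B5: in={m,r,z} out={m,r,z}
  B6: in={m,r,z} out={m,r,z}
  B7: in={m,z} out={m,r,z}
  B8: in={m,z} out={m,r,z}
  B9: in={r,z} out=∅

Interfere edges:
  h: {m,r,z}
  m: {h,q,r,z}
  q: {m,z}
  r: {h,m,u,z}
  u: {r,z}
  z: {h,m,q,r,u}

Colouring:
  clique {h,m,r,z} ⇒ need ≥ 4
  assign h→c3 m→c1 q→c2 r→c2 u→c1 z→c0 — no edge inside a register ⇒ χ ≤ 4
  χ = 4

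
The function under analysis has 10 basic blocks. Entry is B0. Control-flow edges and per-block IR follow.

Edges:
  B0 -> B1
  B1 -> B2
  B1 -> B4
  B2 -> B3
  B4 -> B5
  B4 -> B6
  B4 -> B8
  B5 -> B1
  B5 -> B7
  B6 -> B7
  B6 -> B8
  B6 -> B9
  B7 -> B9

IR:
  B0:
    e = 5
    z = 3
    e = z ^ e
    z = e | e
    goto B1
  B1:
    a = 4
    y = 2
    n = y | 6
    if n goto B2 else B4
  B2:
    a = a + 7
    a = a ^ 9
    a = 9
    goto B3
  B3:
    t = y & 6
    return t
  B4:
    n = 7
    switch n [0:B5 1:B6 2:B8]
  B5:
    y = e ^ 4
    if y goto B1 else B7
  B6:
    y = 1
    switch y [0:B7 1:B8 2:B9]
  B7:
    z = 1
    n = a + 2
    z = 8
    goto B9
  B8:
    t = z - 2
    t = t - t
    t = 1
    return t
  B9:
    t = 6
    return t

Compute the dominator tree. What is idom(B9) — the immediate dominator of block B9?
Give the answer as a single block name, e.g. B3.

Answer: B4

Derivation:
idom tree: B1←B0 B2←B1 B3←B2 B4←B1 B5←B4 B6←B4 B7←B4 B8←B4 B9←B4
Dom at joins:
  B1: preds {B0,B5}: {B0} ∩ {B0,B1,B4,B5} = {B0}; idom=B0
  B7: preds {B5,B6}: {B0,B1,B4,B5} ∩ {B0,B1,B4,B6} = {B0,B1,B4}; idom=B4
  B8: preds {B4,B6}: {B0,B1,B4} ∩ {B0,B1,B4,B6} = {B0,B1,B4}; idom=B4
  B9: preds {B6,B7}: {B0,B1,B4,B6} ∩ {B0,B1,B4,B7} = {B0,B1,B4}; idom=B4

idom(B9) = B4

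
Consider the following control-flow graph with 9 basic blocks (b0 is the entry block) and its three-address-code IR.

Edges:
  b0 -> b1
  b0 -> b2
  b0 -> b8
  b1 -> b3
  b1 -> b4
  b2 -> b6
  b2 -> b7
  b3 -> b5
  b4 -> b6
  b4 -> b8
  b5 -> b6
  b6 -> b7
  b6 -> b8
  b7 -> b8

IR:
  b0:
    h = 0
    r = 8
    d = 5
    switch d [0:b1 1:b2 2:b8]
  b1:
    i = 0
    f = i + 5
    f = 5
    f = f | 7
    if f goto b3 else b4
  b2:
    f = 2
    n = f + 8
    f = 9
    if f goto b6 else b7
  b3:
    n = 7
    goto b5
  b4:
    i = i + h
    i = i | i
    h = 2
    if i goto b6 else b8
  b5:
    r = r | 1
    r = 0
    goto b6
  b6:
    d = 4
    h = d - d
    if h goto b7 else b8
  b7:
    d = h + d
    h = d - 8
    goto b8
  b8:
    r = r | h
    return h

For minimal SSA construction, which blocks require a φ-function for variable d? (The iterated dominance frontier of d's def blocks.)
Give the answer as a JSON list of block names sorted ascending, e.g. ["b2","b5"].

idom tree: b1←b0 b2←b0 b3←b1 b4←b1 b5←b3 b6←b0 b7←b0 b8←b0
Dom at joins:
  b6: preds {b2,b4,b5}: {b0,b2} ∩ {b0,b1,b4} ∩ {b0,b1,b3,b5} = {b0}; idom=b0
  b7: preds {b2,b6}: {b0,b2} ∩ {b0,b6} = {b0}; idom=b0
  b8: preds {b0,b4,b6,b7}: {b0} ∩ {b0,b1,b4} ∩ {b0,b6} ∩ {b0,b7} = {b0}; idom=b0

DF walk-up:
  b6←b2: walk b2 to b0
  b6←b4: walk b4→b1 to b0
  b6←b5: walk b5→b3→b1 to b0
  b7←b2: walk b2 to b0
  b7←b6: walk b6 to b0
  b8←b0: walk · to b0
  b8←b4: walk b4→b1 to b0
  b8←b6: walk b6 to b0
  b8←b7: walk b7 to b0
  DF(b0)=∅
  DF(b1)={b6,b8}
  DF(b2)={b6,b7}
  DF(b3)={b6}
  DF(b4)={b6,b8}
  DF(b5)={b6}
  DF(b6)={b7,b8}
  DF(b7)={b8}
  DF(b8)=∅

φ for d: defs {b0,b6,b7}
  DF⁺ = {b7,b8}

Answer: ["b7", "b8"]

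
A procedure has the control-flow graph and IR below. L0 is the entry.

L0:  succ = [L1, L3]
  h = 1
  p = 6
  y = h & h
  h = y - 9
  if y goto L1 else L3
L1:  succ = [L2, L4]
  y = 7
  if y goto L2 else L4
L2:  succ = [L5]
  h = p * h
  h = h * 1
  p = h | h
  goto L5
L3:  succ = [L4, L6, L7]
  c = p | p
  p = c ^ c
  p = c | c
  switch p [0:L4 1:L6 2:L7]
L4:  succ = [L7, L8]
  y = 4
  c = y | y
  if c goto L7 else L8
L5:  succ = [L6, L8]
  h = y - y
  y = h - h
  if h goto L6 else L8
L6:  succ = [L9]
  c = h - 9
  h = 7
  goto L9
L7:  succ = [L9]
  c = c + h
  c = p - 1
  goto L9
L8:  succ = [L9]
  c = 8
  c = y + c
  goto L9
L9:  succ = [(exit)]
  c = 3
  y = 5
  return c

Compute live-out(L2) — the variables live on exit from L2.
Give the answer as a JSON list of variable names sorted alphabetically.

Answer: ["y"]

Analysis:
Block summaries:
  L0 def {h,p,y} use ∅
  L1 def {y} use ∅
  L2 def {h,p} use {h,p}
  L3 def {c,p} use {p}
  L4 def {c,y} use ∅
  L5 def {h,y} use {y}
  L6 def {c,h} use {h}
  L7 def {c} use {c,h,p}
  L8 def {c} use {y}
  L9 def {c,y} use ∅

Live sets:
  L0: in=∅ out={h,p}
  L1: in={h,p} out={h,p,y}
  L2: in={h,p,y} out={y}
  L3: in={h,p} out={c,h,p}
  L4: in={h,p} out={c,h,p,y}
  L5: in={y} out={h,y}
  L6: in={h} out=∅
  L7: in={c,h,p} out=∅
  L8: in={y} out=∅
  L9: in=∅ out=∅

live-out(L2) = ["y"]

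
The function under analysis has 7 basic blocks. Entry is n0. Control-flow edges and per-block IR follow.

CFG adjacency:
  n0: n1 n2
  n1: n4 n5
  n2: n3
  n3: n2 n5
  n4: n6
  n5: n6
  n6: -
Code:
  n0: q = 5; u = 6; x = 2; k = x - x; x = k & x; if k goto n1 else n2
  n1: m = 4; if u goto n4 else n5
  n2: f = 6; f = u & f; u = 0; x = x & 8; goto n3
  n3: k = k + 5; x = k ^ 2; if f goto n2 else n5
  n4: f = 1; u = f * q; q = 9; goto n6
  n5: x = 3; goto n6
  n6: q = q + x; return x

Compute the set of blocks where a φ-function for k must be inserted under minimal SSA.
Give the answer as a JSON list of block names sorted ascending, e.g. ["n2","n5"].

idom tree: n1←n0 n2←n0 n3←n2 n4←n1 n5←n0 n6←n0
Dom∩ at merges:
  n2: preds {n0,n3}: {n0} ∩ {n0,n2,n3} = {n0}; idom=n0
  n5: preds {n1,n3}: {n0,n1} ∩ {n0,n2,n3} = {n0}; idom=n0
  n6: preds {n4,n5}: {n0,n1,n4} ∩ {n0,n5} = {n0}; idom=n0

DF walk-up:
  join n2 pred n0: · stop@n0
  join n2 pred n3: n3→n2 stop@n0
  join n5 pred n1: n1 stop@n0
  join n5 pred n3: n3→n2 stop@n0
  join n6 pred n4: n4→n1 stop@n0
  join n6 pred n5: n5 stop@n0
  n0 → ∅
  n1 → {n5,n6}
  n2 → {n2,n5}
  n3 → {n2,n5}
  n4 → {n6}
  n5 → {n6}
  n6 → ∅

φ for k: defs {n0,n3}
  DF⁺ = {n2,n5,n6}

Answer: ["n2", "n5", "n6"]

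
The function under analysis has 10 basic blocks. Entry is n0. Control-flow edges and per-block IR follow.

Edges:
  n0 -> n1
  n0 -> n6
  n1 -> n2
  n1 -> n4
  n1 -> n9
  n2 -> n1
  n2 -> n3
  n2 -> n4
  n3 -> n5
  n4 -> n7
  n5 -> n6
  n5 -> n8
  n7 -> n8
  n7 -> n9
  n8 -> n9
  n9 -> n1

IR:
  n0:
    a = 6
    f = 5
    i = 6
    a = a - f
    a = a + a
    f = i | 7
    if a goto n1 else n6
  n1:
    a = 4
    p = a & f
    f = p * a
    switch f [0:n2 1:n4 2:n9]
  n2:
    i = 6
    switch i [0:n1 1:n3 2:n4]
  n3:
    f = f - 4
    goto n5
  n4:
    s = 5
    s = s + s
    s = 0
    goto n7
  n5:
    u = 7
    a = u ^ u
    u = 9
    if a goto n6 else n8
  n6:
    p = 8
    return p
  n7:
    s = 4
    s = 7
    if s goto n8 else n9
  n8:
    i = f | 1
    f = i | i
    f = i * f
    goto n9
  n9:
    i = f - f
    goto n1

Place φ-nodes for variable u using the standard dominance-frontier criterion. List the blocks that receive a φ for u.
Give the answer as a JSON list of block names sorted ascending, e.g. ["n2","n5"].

Answer: ["n1", "n6", "n8", "n9"]

Derivation:
idom tree: n1←n0 n2←n1 n3←n2 n4←n1 n5←n3 n6←n0 n7←n4 n8←n1 n9←n1
Dom∩ at merges:
  n1: preds {n0,n2,n9}: {n0} ∩ {n0,n1,n2} ∩ {n0,n1,n9} = {n0}; idom=n0
  n4: preds {n1,n2}: {n0,n1} ∩ {n0,n1,n2} = {n0,n1}; idom=n1
  n6: preds {n0,n5}: {n0} ∩ {n0,n1,n2,n3,n5} = {n0}; idom=n0
  n8: preds {n5,n7}: {n0,n1,n2,n3,n5} ∩ {n0,n1,n4,n7} = {n0,n1}; idom=n1
  n9: preds {n1,n7,n8}: {n0,n1} ∩ {n0,n1,n4,n7} ∩ {n0,n1,n8} = {n0,n1}; idom=n1

DF derivation:
  join n1 pred n0: · stop@n0
  join n1 pred n2: n2→n1 stop@n0
  join n1 pred n9: n9→n1 stop@n0
  join n4 pred n1: · stop@n1
  join n4 pred n2: n2 stop@n1
  join n6 pred n0: · stop@n0
  join n6 pred n5: n5→n3→n2→n1 stop@n0
  join n8 pred n5: n5→n3→n2 stop@n1
  join n8 pred n7: n7→n4 stop@n1
  join n9 pred n1: · stop@n1
  join n9 pred n7: n7→n4 stop@n1
  join n9 pred n8: n8 stop@n1
  DF(n0)=∅
  DF(n1)={n1,n6}
  DF(n2)={n1,n4,n6,n8}
  DF(n3)={n6,n8}
  DF(n4)={n8,n9}
  DF(n5)={n6,n8}
  DF(n6)=∅
  DF(n7)={n8,n9}
  DF(n8)={n9}
  DF(n9)={n1}

φ for u: defs {n5}
  DF⁺ = {n1,n6,n8,n9}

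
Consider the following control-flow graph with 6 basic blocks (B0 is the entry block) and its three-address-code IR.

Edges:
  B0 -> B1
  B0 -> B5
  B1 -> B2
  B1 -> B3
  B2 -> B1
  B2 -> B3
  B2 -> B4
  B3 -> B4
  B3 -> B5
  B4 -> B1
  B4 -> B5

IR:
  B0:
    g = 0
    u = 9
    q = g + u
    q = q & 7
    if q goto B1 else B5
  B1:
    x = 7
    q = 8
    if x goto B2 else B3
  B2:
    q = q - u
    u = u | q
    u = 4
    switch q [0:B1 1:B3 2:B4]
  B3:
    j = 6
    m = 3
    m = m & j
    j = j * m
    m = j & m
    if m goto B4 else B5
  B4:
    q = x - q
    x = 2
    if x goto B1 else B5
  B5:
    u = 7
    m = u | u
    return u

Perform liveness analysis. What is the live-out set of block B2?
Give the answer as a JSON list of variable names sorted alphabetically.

Answer: ["q", "u", "x"]

Working:
Per-block:
  B0: def={g,q,u} ue=∅
  B1: def={q,x} ue=∅
  B2: def={q,u} ue={q,u}
  B3: def={j,m} ue=∅
  B4: def={q,x} ue={q,x}
  B5: def={m,u} ue=∅

Backward fixpoint:
  B0: in=∅ out={u}
  B1: in={u} out={q,u,x}
  B2: in={q,u,x} out={q,u,x}
  B3: in={q,u,x} out={q,u,x}
  B4: in={q,u,x} out={u}
  B5: in=∅ out=∅

live-out(B2) = ["q", "u", "x"]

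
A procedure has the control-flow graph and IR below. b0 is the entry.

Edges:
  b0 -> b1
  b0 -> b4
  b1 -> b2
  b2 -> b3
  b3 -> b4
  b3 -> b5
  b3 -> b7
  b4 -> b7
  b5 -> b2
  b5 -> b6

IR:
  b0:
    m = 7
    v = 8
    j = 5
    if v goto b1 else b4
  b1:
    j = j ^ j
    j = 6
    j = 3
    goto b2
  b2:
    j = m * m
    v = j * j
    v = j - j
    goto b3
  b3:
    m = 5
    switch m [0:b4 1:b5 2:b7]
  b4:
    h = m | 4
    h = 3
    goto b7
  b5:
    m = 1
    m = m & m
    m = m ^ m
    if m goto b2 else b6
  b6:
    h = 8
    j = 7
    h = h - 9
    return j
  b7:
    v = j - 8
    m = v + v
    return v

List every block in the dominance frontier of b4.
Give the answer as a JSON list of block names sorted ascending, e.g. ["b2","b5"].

idom tree: b1←b0 b2←b1 b3←b2 b4←b0 b5←b3 b6←b5 b7←b0
Dom∩ at merges:
  b2: preds {b1,b5}: {b0,b1} ∩ {b0,b1,b2,b3,b5} = {b0,b1}; idom=b1
  b4: preds {b0,b3}: {b0} ∩ {b0,b1,b2,b3} = {b0}; idom=b0
  b7: preds {b3,b4}: {b0,b1,b2,b3} ∩ {b0,b4} = {b0}; idom=b0

DF walk-up:
  join b2 pred b1: · stop@b1
  join b2 pred b5: b5→b3→b2 stop@b1
  join b4 pred b0: · stop@b0
  join b4 pred b3: b3→b2→b1 stop@b0
  join b7 pred b3: b3→b2→b1 stop@b0
  join b7 pred b4: b4 stop@b0
  b0 → ∅
  b1 → {b4,b7}
  b2 → {b2,b4,b7}
  b3 → {b2,b4,b7}
  b4 → {b7}
  b5 → {b2}
  b6 → ∅
  b7 → ∅

DF(b4) = ["b7"]

Answer: ["b7"]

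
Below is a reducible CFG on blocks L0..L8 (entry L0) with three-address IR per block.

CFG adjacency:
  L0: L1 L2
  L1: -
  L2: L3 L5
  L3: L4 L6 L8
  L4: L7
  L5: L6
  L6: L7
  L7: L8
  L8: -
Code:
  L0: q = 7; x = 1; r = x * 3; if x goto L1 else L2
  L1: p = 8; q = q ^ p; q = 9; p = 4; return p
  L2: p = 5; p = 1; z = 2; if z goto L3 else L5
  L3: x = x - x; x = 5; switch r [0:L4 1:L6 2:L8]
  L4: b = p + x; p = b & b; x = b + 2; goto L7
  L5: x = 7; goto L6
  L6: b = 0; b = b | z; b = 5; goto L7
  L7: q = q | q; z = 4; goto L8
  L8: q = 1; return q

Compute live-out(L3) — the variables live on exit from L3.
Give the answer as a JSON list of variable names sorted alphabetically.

Per-block:
  L0: {q,r,x} / ∅
  L1: {p,q} / {q}
  L2: {p,z} / ∅
  L3: {x} / {r,x}
  L4: {b,p,x} / {p,x}
  L5: {x} / ∅
  L6: {b} / {z}
  L7: {q,z} / {q}
  L8: {q} / ∅

Liveness:
  L0: in=∅ out={q,r,x}
  L1: in={q} out=∅
  L2: in={q,r,x} out={p,q,r,x,z}
  L3: in={p,q,r,x,z} out={p,q,x,z}
  L4: in={p,q,x} out={q}
  L5: in={q,z} out={q,z}
  L6: in={q,z} out={q}
  L7: in={q} out=∅
  L8: in=∅ out=∅

live-out(L3) = ["p", "q", "x", "z"]

Answer: ["p", "q", "x", "z"]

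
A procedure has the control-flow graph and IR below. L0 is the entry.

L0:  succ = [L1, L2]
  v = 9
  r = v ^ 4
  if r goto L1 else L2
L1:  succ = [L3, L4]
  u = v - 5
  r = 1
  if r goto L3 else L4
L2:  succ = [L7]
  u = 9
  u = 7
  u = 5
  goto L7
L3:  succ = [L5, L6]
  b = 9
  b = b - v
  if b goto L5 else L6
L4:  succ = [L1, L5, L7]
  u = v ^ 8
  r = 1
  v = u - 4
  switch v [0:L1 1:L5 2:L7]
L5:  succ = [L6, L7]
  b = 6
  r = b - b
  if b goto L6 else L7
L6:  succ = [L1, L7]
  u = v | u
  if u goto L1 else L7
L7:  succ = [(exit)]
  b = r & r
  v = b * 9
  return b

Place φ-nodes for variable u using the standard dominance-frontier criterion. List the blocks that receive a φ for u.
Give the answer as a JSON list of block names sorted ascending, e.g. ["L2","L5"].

Answer: ["L1", "L5", "L6", "L7"]

Analysis:
idom tree: L1←L0 L2←L0 L3←L1 L4←L1 L5←L1 L6←L1 L7←L0
Dom at joins:
  L1: preds {L0,L4,L6}: {L0} ∩ {L0,L1,L4} ∩ {L0,L1,L6} = {L0}; idom=L0
  L5: preds {L3,L4}: {L0,L1,L3} ∩ {L0,L1,L4} = {L0,L1}; idom=L1
  L6: preds {L3,L5}: {L0,L1,L3} ∩ {L0,L1,L5} = {L0,L1}; idom=L1
  L7: preds {L2,L4,L5,L6}: {L0,L2} ∩ {L0,L1,L4} ∩ {L0,L1,L5} ∩ {L0,L1,L6} = {L0}; idom=L0

DF walk-up:
  L1←L0: walk · to L0
  L1←L4: walk L4→L1 to L0
  L1←L6: walk L6→L1 to L0
  L5←L3: walk L3 to L1
  L5←L4: walk L4 to L1
  L6←L3: walk L3 to L1
  L6←L5: walk L5 to L1
  L7←L2: walk L2 to L0
  L7←L4: walk L4→L1 to L0
  L7←L5: walk L5→L1 to L0
  L7←L6: walk L6→L1 to L0
  L0 → ∅
  L1 → {L1,L7}
  L2 → {L7}
  L3 → {L5,L6}
  L4 → {L1,L5,L7}
  L5 → {L6,L7}
  L6 → {L1,L7}
  L7 → ∅

φ for u: defs {L1,L2,L4,L6}
  DF⁺ = {L1,L5,L6,L7}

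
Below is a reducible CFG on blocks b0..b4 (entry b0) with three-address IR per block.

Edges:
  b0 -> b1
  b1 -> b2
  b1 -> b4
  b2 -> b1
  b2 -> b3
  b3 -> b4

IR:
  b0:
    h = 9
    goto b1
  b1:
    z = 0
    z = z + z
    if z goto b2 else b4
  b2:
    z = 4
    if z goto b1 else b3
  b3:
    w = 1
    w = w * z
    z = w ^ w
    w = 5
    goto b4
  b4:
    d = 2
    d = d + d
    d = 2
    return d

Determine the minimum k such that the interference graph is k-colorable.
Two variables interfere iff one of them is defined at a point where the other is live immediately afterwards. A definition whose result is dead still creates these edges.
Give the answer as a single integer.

Per-block:
  b0: {h} / ∅
  b1: {z} / ∅
  b2: {z} / ∅
  b3: {w,z} / {z}
  b4: {d} / ∅

Backward fixpoint:
  live b0: ∅→∅
  live b1: ∅→∅
  live b2: ∅→{z}
  live b3: {z}→∅
  live b4: ∅→∅

Conflict graph:
  d — ∅
  h — ∅
  w — {z}
  z — {w}

Colouring:
  lower bound: {w,z} mutually conflict ⇒ χ ≥ 2
  assign d→R0 h→R0 w→R0 z→R1 — no edge inside a register ⇒ χ ≤ 2
  χ = 2

Answer: 2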